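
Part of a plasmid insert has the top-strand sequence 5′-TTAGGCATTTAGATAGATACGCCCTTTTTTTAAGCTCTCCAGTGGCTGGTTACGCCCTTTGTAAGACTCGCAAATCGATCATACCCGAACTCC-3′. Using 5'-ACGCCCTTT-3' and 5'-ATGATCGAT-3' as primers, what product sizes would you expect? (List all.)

64 bp, 31 bp

The forward primer ACGCCCTTT matches the top strand at positions 19–27, 52–60.
The reverse primer's reverse complement is ATCGATCAT, matching at positions 74–82.
Each forward site pairs with the reverse site to give a product ending at position 82: sizes 64, 31 bp.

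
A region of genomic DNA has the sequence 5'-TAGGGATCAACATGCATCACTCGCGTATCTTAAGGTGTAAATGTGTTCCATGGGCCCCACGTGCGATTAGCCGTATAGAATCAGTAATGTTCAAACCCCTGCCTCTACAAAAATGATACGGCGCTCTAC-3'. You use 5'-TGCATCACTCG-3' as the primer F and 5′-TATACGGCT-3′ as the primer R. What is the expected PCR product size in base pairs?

The forward primer matches the template at positions 13–23.
Taking the reverse complement of TATACGGCT gives AGCCGTATA, found at positions 69–77 on the template; the primer anneals here to the top strand with its 3' end pointing upstream.
Amplicon spans positions 13–77: 65 bp.

65 bp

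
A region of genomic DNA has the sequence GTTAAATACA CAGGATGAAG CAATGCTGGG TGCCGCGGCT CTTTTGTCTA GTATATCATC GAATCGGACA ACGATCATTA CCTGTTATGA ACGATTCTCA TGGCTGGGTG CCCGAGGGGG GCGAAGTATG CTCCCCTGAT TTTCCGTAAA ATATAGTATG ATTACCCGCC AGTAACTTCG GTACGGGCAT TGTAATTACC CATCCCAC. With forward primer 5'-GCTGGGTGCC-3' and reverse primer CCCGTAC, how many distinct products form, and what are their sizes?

The forward primer GCTGGGTGCC matches the top strand at positions 25–34, 103–112.
The reverse primer's reverse complement is GTACGGG, matching at positions 181–187.
Each forward site pairs with the reverse site to give a product ending at position 187: sizes 163, 85 bp.

Two products: 163 bp, 85 bp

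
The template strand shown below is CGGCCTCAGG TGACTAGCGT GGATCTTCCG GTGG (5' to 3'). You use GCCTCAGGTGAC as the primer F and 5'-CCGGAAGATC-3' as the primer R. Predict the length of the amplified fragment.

Forward primer GCCTCAGGTGAC is found on the top strand at positions 3–14.
The reverse primer's reverse complement is GATCTTCCGG, which matches the template at positions 22–31.
Amplicon spans positions 3–31: 29 bp.

29 bp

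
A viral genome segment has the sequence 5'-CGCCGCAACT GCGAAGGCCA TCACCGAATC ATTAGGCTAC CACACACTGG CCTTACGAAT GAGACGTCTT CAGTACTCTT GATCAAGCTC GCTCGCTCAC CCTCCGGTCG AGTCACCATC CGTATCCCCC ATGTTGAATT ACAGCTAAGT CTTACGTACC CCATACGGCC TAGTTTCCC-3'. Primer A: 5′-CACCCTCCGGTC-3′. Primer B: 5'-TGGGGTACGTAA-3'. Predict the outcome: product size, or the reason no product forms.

Primer A (CACCCTCCGGTC) matches the top strand at positions 98–109; it acts as a forward primer.
Primer B's reverse complement is TTACGTACCCCA, matching the top strand at positions 152–163; it acts as a reverse primer.
The 3' ends face each other across positions 98–163, giving a 66 bp product.

Yes — a 66 bp product.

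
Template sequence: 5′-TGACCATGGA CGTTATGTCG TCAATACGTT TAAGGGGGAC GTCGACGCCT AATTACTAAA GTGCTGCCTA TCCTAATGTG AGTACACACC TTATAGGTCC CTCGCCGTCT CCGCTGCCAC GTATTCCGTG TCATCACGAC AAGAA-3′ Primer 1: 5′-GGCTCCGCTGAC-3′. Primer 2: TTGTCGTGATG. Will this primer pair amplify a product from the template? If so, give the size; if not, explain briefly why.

Primer 1 (GGCTCCGCTGAC) does not match the top strand, and its reverse complement GTCAGCGGAGCC does not match either.
With no annealing site for primer 1, no amplification occurs.

No product — primer 1 has no binding site in the template.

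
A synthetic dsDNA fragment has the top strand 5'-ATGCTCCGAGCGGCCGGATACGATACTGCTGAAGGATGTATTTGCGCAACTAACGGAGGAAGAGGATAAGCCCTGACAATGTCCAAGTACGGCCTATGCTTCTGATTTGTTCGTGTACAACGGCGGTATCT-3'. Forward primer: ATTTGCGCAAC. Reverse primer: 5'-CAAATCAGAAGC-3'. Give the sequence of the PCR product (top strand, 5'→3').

Scanning the template, ATTTGCGCAAC occurs at positions 40–50; this primer anneals to the bottom strand there with its 3' end pointing downstream.
Reverse complement of the reverse primer: GCTTCTGATTTG. This occurs on the top strand at positions 98–109.
The product is the template from position 40 through 109 (70 bp).

5'-ATTTGCGCAACTAACGGAGGAAGAGGATAAGCCCTGACAATGTCCAAGTACGGCCTATGCTTCTGATTTG-3'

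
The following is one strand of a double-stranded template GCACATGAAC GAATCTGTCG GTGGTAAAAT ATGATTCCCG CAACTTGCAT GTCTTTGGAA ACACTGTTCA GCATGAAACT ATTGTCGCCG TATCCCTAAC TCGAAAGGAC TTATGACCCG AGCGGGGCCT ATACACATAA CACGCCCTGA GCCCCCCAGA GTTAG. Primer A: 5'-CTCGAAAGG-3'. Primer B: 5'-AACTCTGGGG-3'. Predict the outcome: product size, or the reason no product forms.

Primer A (CTCGAAAGG) matches the top strand at positions 100–108; it acts as a forward primer.
Primer B's reverse complement is CCCCAGAGTT, matching the top strand at positions 154–163; it acts as a reverse primer.
The 3' ends face each other across positions 100–163, giving a 64 bp product.

Yes — a 64 bp product.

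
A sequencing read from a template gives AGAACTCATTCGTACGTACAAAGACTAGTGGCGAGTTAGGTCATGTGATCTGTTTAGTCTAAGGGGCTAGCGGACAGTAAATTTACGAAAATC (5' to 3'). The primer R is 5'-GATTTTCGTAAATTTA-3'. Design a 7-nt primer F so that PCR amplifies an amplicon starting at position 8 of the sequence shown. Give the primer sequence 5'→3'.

The reverse primer's reverse complement TAAATTTACGAAAATC matches the template at positions 78–93; the product starts at position 8.
The forward primer is identical to the top strand over positions 8–14: ATTCGTA.

5'-ATTCGTA-3'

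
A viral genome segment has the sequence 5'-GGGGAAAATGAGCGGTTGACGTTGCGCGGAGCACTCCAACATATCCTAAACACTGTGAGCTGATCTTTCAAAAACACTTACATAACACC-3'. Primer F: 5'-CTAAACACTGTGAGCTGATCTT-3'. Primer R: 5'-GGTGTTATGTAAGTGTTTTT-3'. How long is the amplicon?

Scanning the template, CTAAACACTGTGAGCTGATCTT occurs at positions 46–67; this primer anneals to the bottom strand there with its 3' end pointing downstream.
The reverse primer's reverse complement is AAAAACACTTACATAACACC, which matches the template at positions 70–89.
The product runs from position 46 to position 89, so its length is 89 − 46 + 1 = 44 bp.

44 bp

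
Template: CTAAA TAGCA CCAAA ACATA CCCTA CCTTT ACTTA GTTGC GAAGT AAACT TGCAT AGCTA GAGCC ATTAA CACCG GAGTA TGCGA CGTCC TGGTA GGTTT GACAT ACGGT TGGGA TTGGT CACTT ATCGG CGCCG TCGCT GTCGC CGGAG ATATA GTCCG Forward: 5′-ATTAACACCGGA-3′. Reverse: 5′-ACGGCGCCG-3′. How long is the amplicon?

Forward primer ATTAACACCGGA is found on the top strand at positions 66–77.
The reverse primer's reverse complement is CGGCGCCGT, which matches the template at positions 128–136.
Product length = (reverse-primer end) − (forward-primer start) + 1 = 136 − 66 + 1 = 71 bp.

71 bp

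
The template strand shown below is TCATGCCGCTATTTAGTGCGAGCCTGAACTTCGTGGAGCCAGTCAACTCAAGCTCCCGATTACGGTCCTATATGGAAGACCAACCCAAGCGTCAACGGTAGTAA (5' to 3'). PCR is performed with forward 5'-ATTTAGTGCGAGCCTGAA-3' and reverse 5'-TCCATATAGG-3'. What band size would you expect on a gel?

66 bp

The forward primer matches the template at positions 11–28.
The reverse primer's reverse complement is CCTATATGGA, which matches the template at positions 67–76.
Amplicon spans positions 11–76: 66 bp.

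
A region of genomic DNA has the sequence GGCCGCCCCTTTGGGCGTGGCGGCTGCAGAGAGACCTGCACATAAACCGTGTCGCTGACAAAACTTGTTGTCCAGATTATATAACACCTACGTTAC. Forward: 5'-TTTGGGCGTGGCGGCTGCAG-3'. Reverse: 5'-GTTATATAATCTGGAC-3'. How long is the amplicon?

The forward primer matches the template at positions 10–29.
Taking the reverse complement of GTTATATAATCTGGAC gives GTCCAGATTATATAAC, found at positions 70–85 on the template; the primer anneals here to the top strand with its 3' end pointing upstream.
Amplicon spans positions 10–85: 76 bp.

76 bp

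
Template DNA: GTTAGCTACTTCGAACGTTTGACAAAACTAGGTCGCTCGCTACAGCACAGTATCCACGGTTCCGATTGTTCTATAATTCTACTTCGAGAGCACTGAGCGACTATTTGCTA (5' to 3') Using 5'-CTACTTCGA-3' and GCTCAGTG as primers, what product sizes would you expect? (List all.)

The forward primer CTACTTCGA matches the top strand at positions 6–14, 79–87.
The reverse primer's reverse complement is CACTGAGC, matching at positions 91–98.
Each forward site pairs with the reverse site to give a product ending at position 98: sizes 93, 20 bp.

93 bp, 20 bp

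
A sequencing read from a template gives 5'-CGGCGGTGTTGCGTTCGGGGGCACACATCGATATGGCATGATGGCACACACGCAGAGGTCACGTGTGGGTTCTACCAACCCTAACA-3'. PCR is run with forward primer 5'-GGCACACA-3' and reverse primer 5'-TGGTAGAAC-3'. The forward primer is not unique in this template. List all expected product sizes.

The forward primer GGCACACA matches the top strand at positions 20–27, 43–50.
The reverse primer's reverse complement is GTTCTACCA, matching at positions 69–77.
Each forward site pairs with the reverse site to give a product ending at position 77: sizes 58, 35 bp.

58 bp, 35 bp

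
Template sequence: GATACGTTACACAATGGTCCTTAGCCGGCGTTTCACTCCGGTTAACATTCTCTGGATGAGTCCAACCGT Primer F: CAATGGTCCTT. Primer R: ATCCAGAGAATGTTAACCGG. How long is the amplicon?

Forward primer CAATGGTCCTT is found on the top strand at positions 12–22.
Reverse complement of the reverse primer: CCGGTTAACATTCTCTGGAT. This occurs on the top strand at positions 38–57.
Product length = (reverse-primer end) − (forward-primer start) + 1 = 57 − 12 + 1 = 46 bp.

46 bp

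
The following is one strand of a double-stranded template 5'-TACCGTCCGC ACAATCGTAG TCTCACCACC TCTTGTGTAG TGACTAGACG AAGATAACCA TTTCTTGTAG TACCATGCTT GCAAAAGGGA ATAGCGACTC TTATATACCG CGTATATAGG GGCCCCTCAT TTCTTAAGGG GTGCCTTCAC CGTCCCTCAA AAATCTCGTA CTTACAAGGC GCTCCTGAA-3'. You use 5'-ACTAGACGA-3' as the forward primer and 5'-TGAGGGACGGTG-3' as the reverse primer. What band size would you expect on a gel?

Forward primer ACTAGACGA is found on the top strand at positions 43–51.
Taking the reverse complement of TGAGGGACGGTG gives CACCGTCCCTCA, found at positions 148–159 on the template; the primer anneals here to the top strand with its 3' end pointing upstream.
Product length = (reverse-primer end) − (forward-primer start) + 1 = 159 − 43 + 1 = 117 bp.

117 bp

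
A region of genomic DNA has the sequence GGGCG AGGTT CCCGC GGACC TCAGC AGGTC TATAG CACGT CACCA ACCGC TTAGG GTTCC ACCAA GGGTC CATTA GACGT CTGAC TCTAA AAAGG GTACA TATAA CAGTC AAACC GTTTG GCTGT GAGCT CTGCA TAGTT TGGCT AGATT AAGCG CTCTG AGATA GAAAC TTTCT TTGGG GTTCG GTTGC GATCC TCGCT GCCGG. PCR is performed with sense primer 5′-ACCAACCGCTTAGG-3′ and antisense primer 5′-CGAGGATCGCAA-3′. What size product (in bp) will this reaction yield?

Forward primer ACCAACCGCTTAGG is found on the top strand at positions 42–55.
Reverse complement of the reverse primer: TTGCGATCCTCG. This occurs on the top strand at positions 187–198.
Amplicon spans positions 42–198: 157 bp.

157 bp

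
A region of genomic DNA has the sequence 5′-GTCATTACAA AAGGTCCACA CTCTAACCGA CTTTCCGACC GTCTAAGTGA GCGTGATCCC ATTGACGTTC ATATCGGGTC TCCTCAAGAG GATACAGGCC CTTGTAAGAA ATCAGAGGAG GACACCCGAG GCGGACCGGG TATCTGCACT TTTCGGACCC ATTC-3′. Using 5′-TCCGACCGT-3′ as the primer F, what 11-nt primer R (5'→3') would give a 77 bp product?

The forward primer binds at positions 34–42, so a 77 bp product ends at position 34 + 77 − 1 = 110.
The reverse primer anneals to the top strand over positions 100–110, i.e. to CCTTGTAAGAA.
Its sequence written 5'→3' is the reverse complement: TTCTTACAAGG.

5'-TTCTTACAAGG-3'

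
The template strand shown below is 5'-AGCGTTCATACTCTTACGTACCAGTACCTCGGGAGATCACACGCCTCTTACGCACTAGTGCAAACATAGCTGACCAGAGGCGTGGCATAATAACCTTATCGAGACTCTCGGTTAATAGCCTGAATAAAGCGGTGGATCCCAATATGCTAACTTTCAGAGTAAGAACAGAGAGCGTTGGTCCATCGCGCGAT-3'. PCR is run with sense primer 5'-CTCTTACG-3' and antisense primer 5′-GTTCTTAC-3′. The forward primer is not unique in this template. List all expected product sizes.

156 bp, 122 bp

The forward primer CTCTTACG matches the top strand at positions 11–18, 45–52.
The reverse primer's reverse complement is GTAAGAAC, matching at positions 159–166.
Each forward site pairs with the reverse site to give a product ending at position 166: sizes 156, 122 bp.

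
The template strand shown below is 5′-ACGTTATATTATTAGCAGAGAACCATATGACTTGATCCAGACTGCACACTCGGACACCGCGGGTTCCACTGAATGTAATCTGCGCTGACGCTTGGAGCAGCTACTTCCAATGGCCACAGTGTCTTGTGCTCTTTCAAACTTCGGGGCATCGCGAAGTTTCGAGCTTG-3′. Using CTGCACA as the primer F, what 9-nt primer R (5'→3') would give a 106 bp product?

5'-GCCCCGAAG-3'

The forward primer binds at positions 42–48, so a 106 bp product ends at position 42 + 106 − 1 = 147.
The reverse primer anneals to the top strand over positions 139–147, i.e. to CTTCGGGGC.
Its sequence written 5'→3' is the reverse complement: GCCCCGAAG.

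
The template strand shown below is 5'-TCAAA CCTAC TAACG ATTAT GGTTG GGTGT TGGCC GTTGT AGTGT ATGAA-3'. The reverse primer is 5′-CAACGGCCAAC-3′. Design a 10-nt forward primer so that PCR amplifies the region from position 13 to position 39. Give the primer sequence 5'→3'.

The reverse primer's reverse complement GTTGGCCGTTG matches the template at positions 29–39; the product starts at position 13.
The forward primer is identical to the top strand over positions 13–22: ACGATTATGG.

5'-ACGATTATGG-3'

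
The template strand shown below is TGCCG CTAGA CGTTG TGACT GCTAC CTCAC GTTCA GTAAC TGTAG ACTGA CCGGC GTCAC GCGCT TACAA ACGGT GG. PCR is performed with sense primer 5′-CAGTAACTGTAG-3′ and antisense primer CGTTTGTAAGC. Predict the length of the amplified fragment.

Forward primer CAGTAACTGTAG is found on the top strand at positions 34–45.
The reverse primer's reverse complement is GCTTACAAACG, which matches the template at positions 63–73.
Amplicon spans positions 34–73: 40 bp.

40 bp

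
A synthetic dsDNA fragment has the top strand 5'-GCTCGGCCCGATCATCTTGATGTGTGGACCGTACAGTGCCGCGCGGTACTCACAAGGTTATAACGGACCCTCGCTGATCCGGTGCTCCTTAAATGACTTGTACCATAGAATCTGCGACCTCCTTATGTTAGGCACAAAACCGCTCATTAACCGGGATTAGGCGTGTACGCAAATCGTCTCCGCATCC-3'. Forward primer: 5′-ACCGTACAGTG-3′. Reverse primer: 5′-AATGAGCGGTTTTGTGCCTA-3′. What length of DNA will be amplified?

121 bp

Forward primer ACCGTACAGTG is found on the top strand at positions 28–38.
The reverse primer's reverse complement is TAGGCACAAAACCGCTCATT, which matches the template at positions 129–148.
Product length = (reverse-primer end) − (forward-primer start) + 1 = 148 − 28 + 1 = 121 bp.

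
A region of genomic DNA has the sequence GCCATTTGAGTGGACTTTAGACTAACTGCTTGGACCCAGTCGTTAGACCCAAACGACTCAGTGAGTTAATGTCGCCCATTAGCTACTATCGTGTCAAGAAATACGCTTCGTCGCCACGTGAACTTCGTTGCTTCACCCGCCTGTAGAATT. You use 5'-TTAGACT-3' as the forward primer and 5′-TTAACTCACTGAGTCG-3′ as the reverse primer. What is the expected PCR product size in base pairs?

53 bp

The forward primer matches the template at positions 17–23.
The reverse primer's reverse complement is CGACTCAGTGAGTTAA, which matches the template at positions 54–69.
Amplicon spans positions 17–69: 53 bp.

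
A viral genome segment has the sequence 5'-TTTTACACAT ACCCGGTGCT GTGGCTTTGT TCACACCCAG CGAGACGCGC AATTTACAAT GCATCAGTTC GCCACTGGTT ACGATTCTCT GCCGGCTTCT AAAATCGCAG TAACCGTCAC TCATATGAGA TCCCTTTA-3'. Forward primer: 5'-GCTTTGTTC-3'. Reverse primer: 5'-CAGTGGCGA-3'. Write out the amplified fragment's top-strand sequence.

5'-GCTTTGTTCACACCCAGCGAGACGCGCAATTTACAATGCATCAGTTCGCCACTG-3'

Scanning the template, GCTTTGTTC occurs at positions 24–32; this primer anneals to the bottom strand there with its 3' end pointing downstream.
The reverse primer's reverse complement is TCGCCACTG, which matches the template at positions 69–77.
The product is the template from position 24 through 77 (54 bp).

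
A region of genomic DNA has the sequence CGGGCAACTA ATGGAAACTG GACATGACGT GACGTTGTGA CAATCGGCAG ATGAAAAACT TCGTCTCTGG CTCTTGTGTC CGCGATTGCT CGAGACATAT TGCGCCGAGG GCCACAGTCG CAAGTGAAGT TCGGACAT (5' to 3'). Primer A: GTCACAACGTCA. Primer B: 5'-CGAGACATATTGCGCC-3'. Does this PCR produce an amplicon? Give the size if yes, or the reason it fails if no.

Primer A (GTCACAACGTCA) has reverse complement TGACGTTGTGAC, which matches the top strand at positions 30–41; primer A anneals to the top strand there with its 3' end pointing upstream toward position 30.
Primer B (CGAGACATATTGCGCC) matches the top strand directly at positions 91–106; it anneals to the bottom strand with its 3' end pointing downstream toward position 106.
The 3' ends diverge (primer A extends toward position 1, primer B toward position 138), so the primers never converge on a shared product.

No product — the primers' 3' ends point away from each other.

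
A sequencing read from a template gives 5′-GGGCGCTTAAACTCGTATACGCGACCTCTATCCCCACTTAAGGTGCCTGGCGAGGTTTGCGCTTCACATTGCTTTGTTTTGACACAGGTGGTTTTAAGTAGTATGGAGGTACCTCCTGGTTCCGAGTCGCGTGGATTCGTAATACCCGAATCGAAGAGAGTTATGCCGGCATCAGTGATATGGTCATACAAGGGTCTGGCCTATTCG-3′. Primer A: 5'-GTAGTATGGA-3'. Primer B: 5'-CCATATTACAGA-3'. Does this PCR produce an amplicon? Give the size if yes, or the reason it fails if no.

No product — primer B has no binding site in the template.

Primer B (CCATATTACAGA) does not match the top strand, and its reverse complement TCTGTAATATGG does not match either.
With no annealing site for primer B, no amplification occurs.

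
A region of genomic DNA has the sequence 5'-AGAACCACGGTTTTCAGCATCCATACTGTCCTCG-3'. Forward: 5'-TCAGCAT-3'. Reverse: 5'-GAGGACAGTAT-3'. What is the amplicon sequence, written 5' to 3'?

Forward primer TCAGCAT is found on the top strand at positions 14–20.
Reverse complement of the reverse primer: ATACTGTCCTC. This occurs on the top strand at positions 23–33.
The product is the template from position 14 through 33 (20 bp).

5'-TCAGCATCCATACTGTCCTC-3'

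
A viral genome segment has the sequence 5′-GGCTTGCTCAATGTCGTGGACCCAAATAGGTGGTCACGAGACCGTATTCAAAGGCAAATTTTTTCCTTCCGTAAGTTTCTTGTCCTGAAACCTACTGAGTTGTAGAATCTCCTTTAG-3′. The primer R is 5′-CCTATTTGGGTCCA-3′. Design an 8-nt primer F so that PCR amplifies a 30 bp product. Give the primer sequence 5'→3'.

The reverse primer's reverse complement TGGACCCAAATAGG matches the template at positions 17–30, so the product ends at position 30.
A 30 bp product then starts at position 30 − 30 + 1 = 1.
The forward primer is identical to the top strand there: GGCTTGCT.

5'-GGCTTGCT-3'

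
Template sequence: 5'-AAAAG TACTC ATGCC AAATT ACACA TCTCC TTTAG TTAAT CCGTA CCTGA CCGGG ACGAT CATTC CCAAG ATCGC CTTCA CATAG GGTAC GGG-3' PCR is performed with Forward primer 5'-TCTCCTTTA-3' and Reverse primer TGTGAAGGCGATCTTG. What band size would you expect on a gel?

57 bp

The forward primer matches the template at positions 26–34.
The reverse primer's reverse complement is CAAGATCGCCTTCACA, which matches the template at positions 67–82.
Product length = (reverse-primer end) − (forward-primer start) + 1 = 82 − 26 + 1 = 57 bp.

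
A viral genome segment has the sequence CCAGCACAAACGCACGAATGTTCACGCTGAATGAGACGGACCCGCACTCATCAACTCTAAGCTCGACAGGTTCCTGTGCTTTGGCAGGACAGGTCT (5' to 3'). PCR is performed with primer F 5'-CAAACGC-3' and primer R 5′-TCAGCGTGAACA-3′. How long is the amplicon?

24 bp

Forward primer CAAACGC is found on the top strand at positions 7–13.
Reverse complement of the reverse primer: TGTTCACGCTGA. This occurs on the top strand at positions 19–30.
Product length = (reverse-primer end) − (forward-primer start) + 1 = 30 − 7 + 1 = 24 bp.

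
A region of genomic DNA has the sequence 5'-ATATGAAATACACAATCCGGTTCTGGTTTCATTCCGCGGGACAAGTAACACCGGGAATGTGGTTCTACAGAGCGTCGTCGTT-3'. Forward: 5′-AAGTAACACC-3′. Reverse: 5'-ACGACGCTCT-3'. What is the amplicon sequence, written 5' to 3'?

The forward primer matches the template at positions 43–52.
The reverse primer's reverse complement is AGAGCGTCGT, which matches the template at positions 69–78.
The product is the template from position 43 through 78 (36 bp).

5'-AAGTAACACCGGGAATGTGGTTCTACAGAGCGTCGT-3'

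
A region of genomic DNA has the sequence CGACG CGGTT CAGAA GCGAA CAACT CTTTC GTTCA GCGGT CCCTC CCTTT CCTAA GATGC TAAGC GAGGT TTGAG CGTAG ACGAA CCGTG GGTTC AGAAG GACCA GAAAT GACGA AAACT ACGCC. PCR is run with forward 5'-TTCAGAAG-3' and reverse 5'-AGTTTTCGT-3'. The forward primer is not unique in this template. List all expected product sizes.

112 bp, 28 bp

The forward primer TTCAGAAG matches the top strand at positions 9–16, 93–100.
The reverse primer's reverse complement is ACGAAAACT, matching at positions 112–120.
Each forward site pairs with the reverse site to give a product ending at position 120: sizes 112, 28 bp.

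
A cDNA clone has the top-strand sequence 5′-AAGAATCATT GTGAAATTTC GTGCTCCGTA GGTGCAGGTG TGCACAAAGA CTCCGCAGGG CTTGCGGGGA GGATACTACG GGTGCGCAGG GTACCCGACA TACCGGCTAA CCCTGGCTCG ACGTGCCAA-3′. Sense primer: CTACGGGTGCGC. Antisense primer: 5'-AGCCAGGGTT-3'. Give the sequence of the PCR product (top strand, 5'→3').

5'-CTACGGGTGCGCAGGGTACCCGACATACCGGCTAACCCTGGCT-3'

Scanning the template, CTACGGGTGCGC occurs at positions 76–87; this primer anneals to the bottom strand there with its 3' end pointing downstream.
The reverse primer's reverse complement is AACCCTGGCT, which matches the template at positions 109–118.
The product is the template from position 76 through 118 (43 bp).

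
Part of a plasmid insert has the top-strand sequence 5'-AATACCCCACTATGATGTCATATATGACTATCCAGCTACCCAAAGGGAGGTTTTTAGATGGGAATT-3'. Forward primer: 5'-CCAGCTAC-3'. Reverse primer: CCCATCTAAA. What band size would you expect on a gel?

31 bp

Scanning the template, CCAGCTAC occurs at positions 32–39; this primer anneals to the bottom strand there with its 3' end pointing downstream.
Taking the reverse complement of CCCATCTAAA gives TTTAGATGGG, found at positions 53–62 on the template; the primer anneals here to the top strand with its 3' end pointing upstream.
Amplicon spans positions 32–62: 31 bp.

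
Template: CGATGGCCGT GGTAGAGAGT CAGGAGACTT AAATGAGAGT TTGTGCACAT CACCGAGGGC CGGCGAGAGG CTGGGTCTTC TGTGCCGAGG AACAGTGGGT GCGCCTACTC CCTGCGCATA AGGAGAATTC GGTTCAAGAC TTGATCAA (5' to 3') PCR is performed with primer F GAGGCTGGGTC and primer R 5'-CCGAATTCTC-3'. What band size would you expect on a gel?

66 bp

Scanning the template, GAGGCTGGGTC occurs at positions 67–77; this primer anneals to the bottom strand there with its 3' end pointing downstream.
Reverse complement of the reverse primer: GAGAATTCGG. This occurs on the top strand at positions 123–132.
Amplicon spans positions 67–132: 66 bp.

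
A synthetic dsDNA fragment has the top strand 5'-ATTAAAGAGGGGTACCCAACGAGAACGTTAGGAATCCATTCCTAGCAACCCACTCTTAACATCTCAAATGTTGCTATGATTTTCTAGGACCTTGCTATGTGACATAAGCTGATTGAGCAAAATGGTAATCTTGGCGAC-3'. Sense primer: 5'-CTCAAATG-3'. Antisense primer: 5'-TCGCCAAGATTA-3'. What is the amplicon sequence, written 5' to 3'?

Forward primer CTCAAATG is found on the top strand at positions 63–70.
Taking the reverse complement of TCGCCAAGATTA gives TAATCTTGGCGA, found at positions 126–137 on the template; the primer anneals here to the top strand with its 3' end pointing upstream.
The product is the template from position 63 through 137 (75 bp).

5'-CTCAAATGTTGCTATGATTTTCTAGGACCTTGCTATGTGACATAAGCTGATTGAGCAAAATGGTAATCTTGGCGA-3'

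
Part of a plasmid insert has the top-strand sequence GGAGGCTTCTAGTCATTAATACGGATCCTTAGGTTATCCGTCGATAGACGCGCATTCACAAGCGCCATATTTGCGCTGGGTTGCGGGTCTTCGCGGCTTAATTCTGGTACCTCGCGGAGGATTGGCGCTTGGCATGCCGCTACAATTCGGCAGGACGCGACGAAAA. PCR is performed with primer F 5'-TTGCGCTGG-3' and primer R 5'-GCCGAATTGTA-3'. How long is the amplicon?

Forward primer TTGCGCTGG is found on the top strand at positions 71–79.
Reverse complement of the reverse primer: TACAATTCGGC. This occurs on the top strand at positions 141–151.
Amplicon spans positions 71–151: 81 bp.

81 bp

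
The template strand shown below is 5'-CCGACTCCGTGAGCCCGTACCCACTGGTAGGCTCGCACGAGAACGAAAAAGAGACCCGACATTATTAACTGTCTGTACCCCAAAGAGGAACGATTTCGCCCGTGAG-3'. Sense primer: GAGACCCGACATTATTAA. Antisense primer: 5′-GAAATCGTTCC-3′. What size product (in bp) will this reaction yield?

47 bp

The forward primer matches the template at positions 51–68.
The reverse primer's reverse complement is GGAACGATTTC, which matches the template at positions 87–97.
Product length = (reverse-primer end) − (forward-primer start) + 1 = 97 − 51 + 1 = 47 bp.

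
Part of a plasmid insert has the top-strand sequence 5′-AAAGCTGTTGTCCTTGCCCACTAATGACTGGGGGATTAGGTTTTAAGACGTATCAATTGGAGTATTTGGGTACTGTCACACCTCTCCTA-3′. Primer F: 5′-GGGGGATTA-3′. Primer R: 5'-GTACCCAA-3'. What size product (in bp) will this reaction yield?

Scanning the template, GGGGGATTA occurs at positions 30–38; this primer anneals to the bottom strand there with its 3' end pointing downstream.
The reverse primer's reverse complement is TTGGGTAC, which matches the template at positions 66–73.
Product length = (reverse-primer end) − (forward-primer start) + 1 = 73 − 30 + 1 = 44 bp.

44 bp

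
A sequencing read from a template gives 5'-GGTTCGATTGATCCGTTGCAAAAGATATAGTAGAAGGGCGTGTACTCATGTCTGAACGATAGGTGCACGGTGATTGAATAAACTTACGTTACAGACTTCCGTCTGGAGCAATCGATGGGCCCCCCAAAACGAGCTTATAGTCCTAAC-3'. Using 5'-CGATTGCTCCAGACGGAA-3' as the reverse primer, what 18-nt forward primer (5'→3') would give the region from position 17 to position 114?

The reverse primer's reverse complement TTCCGTCTGGAGCAATCG matches the template at positions 97–114; the product starts at position 17.
The forward primer is identical to the top strand over positions 17–34: TGCAAAAGATATAGTAGA.

5'-TGCAAAAGATATAGTAGA-3'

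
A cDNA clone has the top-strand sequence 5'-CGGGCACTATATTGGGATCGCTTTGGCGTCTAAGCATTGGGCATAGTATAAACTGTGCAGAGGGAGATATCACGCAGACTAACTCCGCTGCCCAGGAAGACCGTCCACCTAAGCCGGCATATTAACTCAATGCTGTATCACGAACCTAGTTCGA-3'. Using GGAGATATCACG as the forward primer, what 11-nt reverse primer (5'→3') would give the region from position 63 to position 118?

5'-GCCGGCTTAGG-3'

The product's 3' end on the top strand is position 118.
The reverse primer anneals to the top strand over positions 108–118, i.e. to CCTAAGCCGGC.
Its sequence written 5'→3' is the reverse complement: GCCGGCTTAGG.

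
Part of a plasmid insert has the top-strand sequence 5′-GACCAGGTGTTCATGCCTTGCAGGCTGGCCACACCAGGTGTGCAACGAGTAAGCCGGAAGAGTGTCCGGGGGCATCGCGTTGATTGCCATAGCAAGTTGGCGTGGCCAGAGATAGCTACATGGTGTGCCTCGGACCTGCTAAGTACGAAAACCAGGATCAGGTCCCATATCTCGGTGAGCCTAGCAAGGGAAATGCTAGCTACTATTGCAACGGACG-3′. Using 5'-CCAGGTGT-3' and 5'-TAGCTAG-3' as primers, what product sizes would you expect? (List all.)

The forward primer CCAGGTGT matches the top strand at positions 3–10, 34–41.
The reverse primer's reverse complement is CTAGCTA, matching at positions 196–202.
Each forward site pairs with the reverse site to give a product ending at position 202: sizes 200, 169 bp.

200 bp, 169 bp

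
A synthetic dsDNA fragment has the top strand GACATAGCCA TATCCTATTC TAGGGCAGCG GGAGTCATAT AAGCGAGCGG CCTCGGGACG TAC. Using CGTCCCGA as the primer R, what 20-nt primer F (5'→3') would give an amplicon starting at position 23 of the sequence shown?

5'-GGGCAGCGGGAGTCATATAA-3'

The reverse primer's reverse complement TCGGGACG matches the template at positions 53–60; the product starts at position 23.
The forward primer is identical to the top strand over positions 23–42: GGGCAGCGGGAGTCATATAA.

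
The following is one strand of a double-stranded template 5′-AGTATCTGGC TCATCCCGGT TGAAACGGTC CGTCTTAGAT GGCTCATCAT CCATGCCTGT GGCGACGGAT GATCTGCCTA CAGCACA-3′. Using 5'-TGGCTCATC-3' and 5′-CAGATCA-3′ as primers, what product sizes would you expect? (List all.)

70 bp, 37 bp

The forward primer TGGCTCATC matches the top strand at positions 7–15, 40–48.
The reverse primer's reverse complement is TGATCTG, matching at positions 70–76.
Each forward site pairs with the reverse site to give a product ending at position 76: sizes 70, 37 bp.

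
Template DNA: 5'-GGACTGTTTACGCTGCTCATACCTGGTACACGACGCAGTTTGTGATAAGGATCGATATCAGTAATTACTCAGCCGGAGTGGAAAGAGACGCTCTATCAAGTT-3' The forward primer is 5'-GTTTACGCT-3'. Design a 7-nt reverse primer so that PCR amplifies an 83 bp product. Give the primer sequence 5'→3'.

5'-TCTCTTT-3'

The forward primer binds at positions 6–14, so an 83 bp product ends at position 6 + 83 − 1 = 88.
The reverse primer anneals to the top strand over positions 82–88, i.e. to AAAGAGA.
Its sequence written 5'→3' is the reverse complement: TCTCTTT.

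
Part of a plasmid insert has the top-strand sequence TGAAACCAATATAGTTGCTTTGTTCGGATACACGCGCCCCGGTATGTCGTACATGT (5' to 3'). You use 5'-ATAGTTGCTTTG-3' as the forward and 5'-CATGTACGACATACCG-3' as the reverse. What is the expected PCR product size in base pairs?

45 bp

Forward primer ATAGTTGCTTTG is found on the top strand at positions 11–22.
Taking the reverse complement of CATGTACGACATACCG gives CGGTATGTCGTACATG, found at positions 40–55 on the template; the primer anneals here to the top strand with its 3' end pointing upstream.
Product length = (reverse-primer end) − (forward-primer start) + 1 = 55 − 11 + 1 = 45 bp.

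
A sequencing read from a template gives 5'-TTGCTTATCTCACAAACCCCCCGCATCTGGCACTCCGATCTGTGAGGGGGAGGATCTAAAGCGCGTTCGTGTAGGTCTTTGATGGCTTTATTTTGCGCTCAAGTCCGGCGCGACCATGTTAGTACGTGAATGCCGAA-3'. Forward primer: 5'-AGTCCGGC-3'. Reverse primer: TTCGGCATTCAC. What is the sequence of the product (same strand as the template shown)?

Scanning the template, AGTCCGGC occurs at positions 102–109; this primer anneals to the bottom strand there with its 3' end pointing downstream.
Taking the reverse complement of TTCGGCATTCAC gives GTGAATGCCGAA, found at positions 126–137 on the template; the primer anneals here to the top strand with its 3' end pointing upstream.
The product is the template from position 102 through 137 (36 bp).

5'-AGTCCGGCGCGACCATGTTAGTACGTGAATGCCGAA-3'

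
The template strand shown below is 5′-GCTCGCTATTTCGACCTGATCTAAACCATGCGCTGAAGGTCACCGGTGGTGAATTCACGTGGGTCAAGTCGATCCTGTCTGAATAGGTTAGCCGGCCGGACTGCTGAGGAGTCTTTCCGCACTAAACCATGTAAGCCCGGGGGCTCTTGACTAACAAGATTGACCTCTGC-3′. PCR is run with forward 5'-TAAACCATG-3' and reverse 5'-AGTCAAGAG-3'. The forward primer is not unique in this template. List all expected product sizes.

131 bp, 30 bp

The forward primer TAAACCATG matches the top strand at positions 22–30, 123–131.
The reverse primer's reverse complement is CTCTTGACT, matching at positions 144–152.
Each forward site pairs with the reverse site to give a product ending at position 152: sizes 131, 30 bp.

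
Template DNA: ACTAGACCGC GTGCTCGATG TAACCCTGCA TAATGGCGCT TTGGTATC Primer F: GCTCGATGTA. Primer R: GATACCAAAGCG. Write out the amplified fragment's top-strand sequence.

5'-GCTCGATGTAACCCTGCATAATGGCGCTTTGGTATC-3'

The forward primer matches the template at positions 13–22.
The reverse primer's reverse complement is CGCTTTGGTATC, which matches the template at positions 37–48.
The product is the template from position 13 through 48 (36 bp).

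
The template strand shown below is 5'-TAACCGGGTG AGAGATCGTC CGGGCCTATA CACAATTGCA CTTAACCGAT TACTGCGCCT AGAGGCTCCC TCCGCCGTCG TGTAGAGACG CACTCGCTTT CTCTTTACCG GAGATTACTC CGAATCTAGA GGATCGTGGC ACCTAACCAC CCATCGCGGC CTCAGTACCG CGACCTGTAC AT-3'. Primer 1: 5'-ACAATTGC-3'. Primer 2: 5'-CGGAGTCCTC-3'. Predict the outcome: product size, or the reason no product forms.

No product — primer 2 has no binding site in the template.

Primer 2 (CGGAGTCCTC) does not match the top strand, and its reverse complement GAGGACTCCG does not match either.
With no annealing site for primer 2, no amplification occurs.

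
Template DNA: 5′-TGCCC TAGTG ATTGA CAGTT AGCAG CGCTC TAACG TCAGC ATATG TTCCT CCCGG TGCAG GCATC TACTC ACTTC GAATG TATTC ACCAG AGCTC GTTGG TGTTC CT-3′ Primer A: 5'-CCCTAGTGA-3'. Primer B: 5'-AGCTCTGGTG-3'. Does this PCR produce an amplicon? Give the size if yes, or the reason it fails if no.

Yes — a 92 bp product.

Primer A (CCCTAGTGA) matches the top strand at positions 3–11; it acts as a forward primer.
Primer B's reverse complement is CACCAGAGCT, matching the top strand at positions 85–94; it acts as a reverse primer.
The 3' ends face each other across positions 3–94, giving a 92 bp product.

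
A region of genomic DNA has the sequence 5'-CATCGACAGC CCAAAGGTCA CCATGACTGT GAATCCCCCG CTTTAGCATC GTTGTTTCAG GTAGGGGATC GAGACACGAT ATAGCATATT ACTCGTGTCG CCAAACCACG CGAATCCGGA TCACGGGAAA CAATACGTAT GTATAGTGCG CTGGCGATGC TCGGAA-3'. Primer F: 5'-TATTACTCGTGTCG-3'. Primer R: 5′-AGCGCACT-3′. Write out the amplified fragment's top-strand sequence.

5'-TATTACTCGTGTCGCCAAACCACGCGAATCCGGATCACGGGAAACAATACGTATGTATAGTGCGCT-3'

Forward primer TATTACTCGTGTCG is found on the top strand at positions 87–100.
Reverse complement of the reverse primer: AGTGCGCT. This occurs on the top strand at positions 145–152.
The product is the template from position 87 through 152 (66 bp).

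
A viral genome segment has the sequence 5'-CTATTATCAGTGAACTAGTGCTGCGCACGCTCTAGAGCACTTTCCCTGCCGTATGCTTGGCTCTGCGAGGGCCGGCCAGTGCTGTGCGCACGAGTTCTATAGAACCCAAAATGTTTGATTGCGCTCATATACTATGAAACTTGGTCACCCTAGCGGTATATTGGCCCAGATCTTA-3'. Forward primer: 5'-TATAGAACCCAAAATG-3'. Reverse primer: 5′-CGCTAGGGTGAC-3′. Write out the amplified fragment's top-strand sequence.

5'-TATAGAACCCAAAATGTTTGATTGCGCTCATATACTATGAAACTTGGTCACCCTAGCG-3'

Forward primer TATAGAACCCAAAATG is found on the top strand at positions 98–113.
Taking the reverse complement of CGCTAGGGTGAC gives GTCACCCTAGCG, found at positions 144–155 on the template; the primer anneals here to the top strand with its 3' end pointing upstream.
The product is the template from position 98 through 155 (58 bp).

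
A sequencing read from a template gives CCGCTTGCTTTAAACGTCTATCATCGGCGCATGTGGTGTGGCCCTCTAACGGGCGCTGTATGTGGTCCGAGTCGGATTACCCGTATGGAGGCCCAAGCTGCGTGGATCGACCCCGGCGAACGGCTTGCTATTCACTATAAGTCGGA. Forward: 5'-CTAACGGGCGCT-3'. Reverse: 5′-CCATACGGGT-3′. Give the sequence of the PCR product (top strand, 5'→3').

5'-CTAACGGGCGCTGTATGTGGTCCGAGTCGGATTACCCGTATGG-3'

Forward primer CTAACGGGCGCT is found on the top strand at positions 46–57.
The reverse primer's reverse complement is ACCCGTATGG, which matches the template at positions 79–88.
The product is the template from position 46 through 88 (43 bp).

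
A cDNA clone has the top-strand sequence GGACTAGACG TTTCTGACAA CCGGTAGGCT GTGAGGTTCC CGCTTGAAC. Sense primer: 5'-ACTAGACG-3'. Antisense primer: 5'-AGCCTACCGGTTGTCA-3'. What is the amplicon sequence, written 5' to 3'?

Forward primer ACTAGACG is found on the top strand at positions 3–10.
Reverse complement of the reverse primer: TGACAACCGGTAGGCT. This occurs on the top strand at positions 15–30.
The product is the template from position 3 through 30 (28 bp).

5'-ACTAGACGTTTCTGACAACCGGTAGGCT-3'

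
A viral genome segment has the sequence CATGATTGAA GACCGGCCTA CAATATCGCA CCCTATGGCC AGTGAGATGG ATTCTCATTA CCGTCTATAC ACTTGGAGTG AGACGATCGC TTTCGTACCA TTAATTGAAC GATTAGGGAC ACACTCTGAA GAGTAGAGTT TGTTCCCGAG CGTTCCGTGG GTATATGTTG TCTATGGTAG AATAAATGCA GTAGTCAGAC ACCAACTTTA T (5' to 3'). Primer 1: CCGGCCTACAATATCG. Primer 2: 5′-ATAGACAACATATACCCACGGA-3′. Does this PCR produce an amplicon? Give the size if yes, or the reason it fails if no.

Primer 1 (CCGGCCTACAATATCG) matches the top strand at positions 13–28; it acts as a forward primer.
Primer 2's reverse complement is TCCGTGGGTATATGTTGTCTAT, matching the top strand at positions 154–175; it acts as a reverse primer.
The 3' ends face each other across positions 13–175, giving a 163 bp product.

Yes — a 163 bp product.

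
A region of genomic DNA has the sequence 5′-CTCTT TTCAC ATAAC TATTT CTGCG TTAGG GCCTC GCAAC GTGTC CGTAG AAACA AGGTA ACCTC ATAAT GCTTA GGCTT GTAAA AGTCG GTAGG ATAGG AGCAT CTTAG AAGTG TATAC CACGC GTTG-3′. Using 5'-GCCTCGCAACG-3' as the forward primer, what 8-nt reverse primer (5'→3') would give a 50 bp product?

5'-AAGCCTAA-3'

The forward primer binds at positions 31–41, so a 50 bp product ends at position 31 + 50 − 1 = 80.
The reverse primer anneals to the top strand over positions 73–80, i.e. to TTAGGCTT.
Its sequence written 5'→3' is the reverse complement: AAGCCTAA.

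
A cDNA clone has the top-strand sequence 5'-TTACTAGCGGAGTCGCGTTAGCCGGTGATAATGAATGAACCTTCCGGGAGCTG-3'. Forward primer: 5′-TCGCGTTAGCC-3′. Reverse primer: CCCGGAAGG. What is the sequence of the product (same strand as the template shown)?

5'-TCGCGTTAGCCGGTGATAATGAATGAACCTTCCGGG-3'

Forward primer TCGCGTTAGCC is found on the top strand at positions 13–23.
Reverse complement of the reverse primer: CCTTCCGGG. This occurs on the top strand at positions 40–48.
The product is the template from position 13 through 48 (36 bp).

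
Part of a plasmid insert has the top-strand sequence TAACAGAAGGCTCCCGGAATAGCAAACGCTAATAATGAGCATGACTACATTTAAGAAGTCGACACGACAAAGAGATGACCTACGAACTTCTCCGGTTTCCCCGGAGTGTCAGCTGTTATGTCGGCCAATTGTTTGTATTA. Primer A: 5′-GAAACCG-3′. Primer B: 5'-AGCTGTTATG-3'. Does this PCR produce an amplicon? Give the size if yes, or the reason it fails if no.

Primer A (GAAACCG) has reverse complement CGGTTTC, which matches the top strand at positions 93–99; primer A anneals to the top strand there with its 3' end pointing upstream toward position 93.
Primer B (AGCTGTTATG) matches the top strand directly at positions 111–120; it anneals to the bottom strand with its 3' end pointing downstream toward position 120.
The 3' ends diverge (primer A extends toward position 1, primer B toward position 140), so the primers never converge on a shared product.

No product — the primers' 3' ends point away from each other.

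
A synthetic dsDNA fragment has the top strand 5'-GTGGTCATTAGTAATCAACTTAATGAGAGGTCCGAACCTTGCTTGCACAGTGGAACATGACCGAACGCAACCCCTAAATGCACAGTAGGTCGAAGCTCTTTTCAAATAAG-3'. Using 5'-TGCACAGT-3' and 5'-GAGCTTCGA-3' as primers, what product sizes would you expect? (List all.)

The forward primer TGCACAGT matches the top strand at positions 44–51, 79–86.
The reverse primer's reverse complement is TCGAAGCTC, matching at positions 90–98.
Each forward site pairs with the reverse site to give a product ending at position 98: sizes 55, 20 bp.

55 bp, 20 bp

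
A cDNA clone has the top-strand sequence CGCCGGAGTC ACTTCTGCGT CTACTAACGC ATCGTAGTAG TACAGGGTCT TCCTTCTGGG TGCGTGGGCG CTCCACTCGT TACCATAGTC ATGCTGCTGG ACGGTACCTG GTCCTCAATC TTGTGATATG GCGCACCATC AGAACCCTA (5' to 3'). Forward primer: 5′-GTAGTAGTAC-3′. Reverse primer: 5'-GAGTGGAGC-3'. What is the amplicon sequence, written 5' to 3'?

5'-GTAGTAGTACAGGGTCTTCCTTCTGGGTGCGTGGGCGCTCCACTC-3'

Forward primer GTAGTAGTAC is found on the top strand at positions 34–43.
The reverse primer's reverse complement is GCTCCACTC, which matches the template at positions 70–78.
The product is the template from position 34 through 78 (45 bp).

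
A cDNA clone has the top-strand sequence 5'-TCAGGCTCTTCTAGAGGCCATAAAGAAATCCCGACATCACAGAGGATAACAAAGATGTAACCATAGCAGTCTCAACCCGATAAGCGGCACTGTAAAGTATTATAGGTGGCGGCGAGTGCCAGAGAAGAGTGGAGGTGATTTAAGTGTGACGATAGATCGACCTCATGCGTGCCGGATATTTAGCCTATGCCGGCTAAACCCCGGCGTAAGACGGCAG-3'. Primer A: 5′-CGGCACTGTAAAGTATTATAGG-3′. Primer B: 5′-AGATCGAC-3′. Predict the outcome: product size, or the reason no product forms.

No product — both primers anneal to the same strand and extend in the same direction.

Primer A (CGGCACTGTAAAGTATTATAGG) matches the top strand at positions 85–106 (3' end points downstream).
Primer B (AGATCGAC) also matches the top strand directly, at positions 154–161 — its reverse complement GTCGATCT is not present.
Both primers anneal to the bottom strand with 3' ends pointing the same way, so neither can prime synthesis back toward the other.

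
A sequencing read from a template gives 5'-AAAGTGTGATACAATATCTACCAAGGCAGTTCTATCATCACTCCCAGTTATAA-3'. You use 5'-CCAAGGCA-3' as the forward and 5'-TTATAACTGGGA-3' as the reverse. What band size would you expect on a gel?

Scanning the template, CCAAGGCA occurs at positions 21–28; this primer anneals to the bottom strand there with its 3' end pointing downstream.
The reverse primer's reverse complement is TCCCAGTTATAA, which matches the template at positions 42–53.
The product runs from position 21 to position 53, so its length is 53 − 21 + 1 = 33 bp.

33 bp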